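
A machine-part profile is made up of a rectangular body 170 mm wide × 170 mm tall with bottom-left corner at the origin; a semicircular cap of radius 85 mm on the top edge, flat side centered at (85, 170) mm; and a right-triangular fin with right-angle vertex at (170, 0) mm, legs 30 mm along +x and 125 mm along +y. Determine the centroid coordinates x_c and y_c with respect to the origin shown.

Part | A | x̄ᵢ | ȳᵢ | A·x̄ᵢ | A·ȳᵢ
rectangular body | 28900.00 | 85.00 | 85.00 | 2456500.00 | 2456500.00
semicircular top | 11349.00 | 85.00 | 206.08 | 964665.29 | 2338747.26
triangular fin | 1875.00 | 180.00 | 41.67 | 337500.00 | 78125.00
Σ | 42124.00 |  |  | 3758665.29 | 4873372.26
x_c = 3758665.29 / 42124.00 = 89.23 mm
y_c = 4873372.26 / 42124.00 = 115.69 mm

x_c = 89.23 mm, y_c = 115.69 mm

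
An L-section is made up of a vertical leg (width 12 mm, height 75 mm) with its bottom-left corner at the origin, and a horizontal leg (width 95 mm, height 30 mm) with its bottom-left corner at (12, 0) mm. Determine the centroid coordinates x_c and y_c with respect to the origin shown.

x_c = 46.66 mm, y_c = 20.40 mm

Part | A | x̄ᵢ | ȳᵢ | A·x̄ᵢ | A·ȳᵢ
vertical leg | 900.00 | 6.00 | 37.50 | 5400.00 | 33750.00
horizontal leg | 2850.00 | 59.50 | 15.00 | 169575.00 | 42750.00
Σ | 3750.00 |  |  | 174975.00 | 76500.00
x_c = 174975.00 / 3750.00 = 46.66 mm
y_c = 76500.00 / 3750.00 = 20.40 mm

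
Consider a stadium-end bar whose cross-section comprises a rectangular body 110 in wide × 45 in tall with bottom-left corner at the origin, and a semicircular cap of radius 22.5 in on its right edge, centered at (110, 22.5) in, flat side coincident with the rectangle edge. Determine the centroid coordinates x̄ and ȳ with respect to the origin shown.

x̄ = 63.93 in, ȳ = 22.50 in

rectangular body: A = 110 × 45 = 4950.00, centroid at (55.00, 22.50).
semicircular end: A = ½π·22.5² = 795.22, centroid at (119.55, 22.50).
ΣA = 5745.22 in²
ΣAx̄ = (4950.00)(55.00) + (795.22)(119.55) = 367317.47 in³
ΣAȳ = (4950.00)(22.50) + (795.22)(22.50) = 129267.35 in³
x̄ = 367317.47 / 5745.22 = 63.93 in
ȳ = 129267.35 / 5745.22 = 22.50 in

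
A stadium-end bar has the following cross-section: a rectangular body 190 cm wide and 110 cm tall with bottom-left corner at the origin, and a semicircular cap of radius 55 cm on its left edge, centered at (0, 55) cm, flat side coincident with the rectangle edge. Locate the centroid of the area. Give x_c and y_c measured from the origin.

Part | A | x̄ᵢ | ȳᵢ | A·x̄ᵢ | A·ȳᵢ
rectangular body | 20900.00 | 95.00 | 55.00 | 1985500.00 | 1149500.00
semicircular end | 4751.66 | -23.34 | 55.00 | -110916.67 | 261341.24
Σ | 25651.66 |  |  | 1874583.33 | 1410841.24
x_c = 1874583.33 / 25651.66 = 73.08 cm
y_c = 1410841.24 / 25651.66 = 55.00 cm

x_c = 73.08 cm, y_c = 55.00 cm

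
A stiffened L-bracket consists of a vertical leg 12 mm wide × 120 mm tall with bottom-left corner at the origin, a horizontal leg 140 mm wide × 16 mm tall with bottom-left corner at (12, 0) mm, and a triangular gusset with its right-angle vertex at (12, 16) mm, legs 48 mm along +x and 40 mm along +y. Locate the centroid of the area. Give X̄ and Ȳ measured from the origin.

vertical leg: A = 12 × 120 = 1440.00, centroid at (6.00, 60.00).
horizontal leg: A = 140 × 16 = 2240.00, centroid at (82.00, 8.00).
gusset: A = ½·48·40 = 960.00, centroid at (28.00, 29.33).
ΣA = 4640.00 mm², ΣAX̄ = 219200.00 mm³, ΣAȲ = 132480.00 mm³.
X̄ = 219200.00/4640.00 = 47.24 mm; Ȳ = 132480.00/4640.00 = 28.55 mm.

X̄ = 47.24 mm, Ȳ = 28.55 mm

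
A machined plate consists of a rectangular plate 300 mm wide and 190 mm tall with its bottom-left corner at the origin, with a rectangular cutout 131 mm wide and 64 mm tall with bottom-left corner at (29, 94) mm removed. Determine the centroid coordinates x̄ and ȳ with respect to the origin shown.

plate: A = 300 × 190 = 57000.00, centroid at (150.00, 95.00).
hole: A = −(131 × 64) = -8384.00, centroid at (94.50, 126.00).
ΣA = 48616.00 mm²
ΣAx̄ = (57000.00)(150.00) + (-8384.00)(94.50) = 7757712.00 mm³
ΣAȳ = (57000.00)(95.00) + (-8384.00)(126.00) = 4358616.00 mm³
x̄ = 7757712.00 / 48616.00 = 159.57 mm
ȳ = 4358616.00 / 48616.00 = 89.65 mm

x̄ = 159.57 mm, ȳ = 89.65 mm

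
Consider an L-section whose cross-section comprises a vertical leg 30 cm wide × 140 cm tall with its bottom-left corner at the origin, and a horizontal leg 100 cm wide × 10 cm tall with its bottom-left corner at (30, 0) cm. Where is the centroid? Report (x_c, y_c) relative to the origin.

vertical leg: A = 30 × 140 = 4200.00, centroid at (15.00, 70.00).
horizontal leg: A = 100 × 10 = 1000.00, centroid at (80.00, 5.00).
ΣA = 5200.00 cm²
ΣAx_c = (4200.00)(15.00) + (1000.00)(80.00) = 143000.00 cm³
ΣAy_c = (4200.00)(70.00) + (1000.00)(5.00) = 299000.00 cm³
x_c = 143000.00 / 5200.00 = 27.50 cm
y_c = 299000.00 / 5200.00 = 57.50 cm

x_c = 27.50 cm, y_c = 57.50 cm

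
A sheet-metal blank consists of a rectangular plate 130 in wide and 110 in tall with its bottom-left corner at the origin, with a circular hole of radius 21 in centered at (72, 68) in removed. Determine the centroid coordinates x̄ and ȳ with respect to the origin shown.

plate: A = 130 × 110 = 14300.00, centroid at (65.00, 55.00).
hole: A = −π·21² = -1385.44, centroid at (72.00, 68.00).
ΣA = 12914.56 in², ΣAx̄ = 829748.15 in³, ΣAȳ = 692289.92 in³.
x̄ = 829748.15/12914.56 = 64.25 in; ȳ = 692289.92/12914.56 = 53.61 in.

x̄ = 64.25 in, ȳ = 53.61 in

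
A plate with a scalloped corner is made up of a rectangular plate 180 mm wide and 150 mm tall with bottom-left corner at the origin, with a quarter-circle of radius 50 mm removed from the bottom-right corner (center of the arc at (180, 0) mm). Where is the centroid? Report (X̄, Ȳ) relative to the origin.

Part | A | x̄ᵢ | ȳᵢ | A·x̄ᵢ | A·ȳᵢ
plate | 27000.00 | 90.00 | 75.00 | 2430000.00 | 2025000.00
removed quarter-circle | -1963.50 | 158.78 | 21.22 | -311762.51 | -41666.67
Σ | 25036.50 |  |  | 2118237.49 | 1983333.33
X̄ = 2118237.49 / 25036.50 = 84.61 mm
Ȳ = 1983333.33 / 25036.50 = 79.22 mm

X̄ = 84.61 mm, Ȳ = 79.22 mm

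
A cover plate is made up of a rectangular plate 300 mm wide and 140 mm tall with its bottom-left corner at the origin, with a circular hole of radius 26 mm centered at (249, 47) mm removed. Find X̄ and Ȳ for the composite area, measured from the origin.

X̄ = 144.73 mm, Ȳ = 71.22 mm

Part | A | x̄ᵢ | ȳᵢ | A·x̄ᵢ | A·ȳᵢ
plate | 42000.00 | 150.00 | 70.00 | 6300000.00 | 2940000.00
hole | -2123.72 | 249.00 | 47.00 | -528805.44 | -99814.68
Σ | 39876.28 |  |  | 5771194.56 | 2840185.32
X̄ = 5771194.56 / 39876.28 = 144.73 mm
Ȳ = 2840185.32 / 39876.28 = 71.22 mm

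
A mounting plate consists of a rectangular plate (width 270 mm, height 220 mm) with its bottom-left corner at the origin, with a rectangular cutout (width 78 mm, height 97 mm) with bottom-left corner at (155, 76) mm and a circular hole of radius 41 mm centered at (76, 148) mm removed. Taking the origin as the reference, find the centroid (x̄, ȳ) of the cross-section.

plate: A = 270 × 220 = 59400.00, centroid at (135.00, 110.00).
hole 1: A = −(78 × 97) = -7566.00, centroid at (194.00, 124.50).
hole 2: A = −π·41² = -5281.02, centroid at (76.00, 148.00).
ΣA = 46552.98 mm², ΣAx̄ = 6149838.69 mm³, ΣAȳ = 4810442.45 mm³.
x̄ = 6149838.69/46552.98 = 132.10 mm; ȳ = 4810442.45/46552.98 = 103.33 mm.

x̄ = 132.10 mm, ȳ = 103.33 mm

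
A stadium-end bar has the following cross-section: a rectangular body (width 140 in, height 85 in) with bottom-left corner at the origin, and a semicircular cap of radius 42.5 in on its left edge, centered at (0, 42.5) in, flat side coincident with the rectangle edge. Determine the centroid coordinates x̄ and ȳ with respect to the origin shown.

x̄ = 53.05 in, ȳ = 42.50 in

rectangular body: A = 140 × 85 = 11900.00, centroid at (70.00, 42.50).
semicircular end: A = ½π·42.5² = 2837.25, centroid at (-18.04, 42.50).
ΣA = 14737.25 in², ΣAx̄ = 781822.92 in³, ΣAȳ = 626333.16 in³.
x̄ = 781822.92/14737.25 = 53.05 in; ȳ = 626333.16/14737.25 = 42.50 in.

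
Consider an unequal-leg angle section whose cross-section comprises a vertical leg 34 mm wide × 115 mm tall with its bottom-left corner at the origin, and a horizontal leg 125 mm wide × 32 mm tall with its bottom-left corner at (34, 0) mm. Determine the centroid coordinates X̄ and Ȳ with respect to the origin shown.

vertical leg: A = 34 × 115 = 3910.00, centroid at (17.00, 57.50).
horizontal leg: A = 125 × 32 = 4000.00, centroid at (96.50, 16.00).
ΣA = 7910.00 mm²
ΣAX̄ = (3910.00)(17.00) + (4000.00)(96.50) = 452470.00 mm³
ΣAȲ = (3910.00)(57.50) + (4000.00)(16.00) = 288825.00 mm³
X̄ = 452470.00 / 7910.00 = 57.20 mm
Ȳ = 288825.00 / 7910.00 = 36.51 mm

X̄ = 57.20 mm, Ȳ = 36.51 mm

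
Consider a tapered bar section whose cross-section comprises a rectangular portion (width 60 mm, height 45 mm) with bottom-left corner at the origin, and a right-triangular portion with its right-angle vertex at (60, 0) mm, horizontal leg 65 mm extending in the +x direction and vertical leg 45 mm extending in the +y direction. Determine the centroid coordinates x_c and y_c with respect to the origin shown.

rectangular portion: A = 60 × 45 = 2700.00, centroid at (30.00, 22.50).
triangular portion: A = ½·65·45 = 1462.50, centroid at (81.67, 15.00).
ΣA = 4162.50 mm², ΣAx_c = 200437.50 mm³, ΣAy_c = 82687.50 mm³.
x_c = 200437.50/4162.50 = 48.15 mm; y_c = 82687.50/4162.50 = 19.86 mm.

x_c = 48.15 mm, y_c = 19.86 mm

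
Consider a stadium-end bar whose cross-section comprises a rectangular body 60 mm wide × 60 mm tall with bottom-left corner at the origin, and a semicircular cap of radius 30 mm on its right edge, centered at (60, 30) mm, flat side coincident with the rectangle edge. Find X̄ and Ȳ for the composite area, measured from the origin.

Part | A | x̄ᵢ | ȳᵢ | A·x̄ᵢ | A·ȳᵢ
rectangular body | 3600.00 | 30.00 | 30.00 | 108000.00 | 108000.00
semicircular end | 1413.72 | 72.73 | 30.00 | 102823.00 | 42411.50
Σ | 5013.72 |  |  | 210823.00 | 150411.50
X̄ = 210823.00 / 5013.72 = 42.05 mm
Ȳ = 150411.50 / 5013.72 = 30.00 mm

X̄ = 42.05 mm, Ȳ = 30.00 mm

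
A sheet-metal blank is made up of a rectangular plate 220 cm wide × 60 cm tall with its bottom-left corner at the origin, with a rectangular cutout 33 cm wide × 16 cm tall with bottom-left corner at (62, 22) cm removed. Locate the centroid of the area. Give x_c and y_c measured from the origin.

x_c = 111.31 cm, y_c = 30.00 cm

Part | A | x̄ᵢ | ȳᵢ | A·x̄ᵢ | A·ȳᵢ
plate | 13200.00 | 110.00 | 30.00 | 1452000.00 | 396000.00
hole | -528.00 | 78.50 | 30.00 | -41448.00 | -15840.00
Σ | 12672.00 |  |  | 1410552.00 | 380160.00
x_c = 1410552.00 / 12672.00 = 111.31 cm
y_c = 380160.00 / 12672.00 = 30.00 cm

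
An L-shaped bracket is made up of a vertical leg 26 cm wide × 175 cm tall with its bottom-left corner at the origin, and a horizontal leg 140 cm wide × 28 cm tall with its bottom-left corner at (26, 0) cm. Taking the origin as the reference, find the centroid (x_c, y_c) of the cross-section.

x_c = 51.41 cm, y_c = 53.48 cm

vertical leg: A = 26 × 175 = 4550.00, centroid at (13.00, 87.50).
horizontal leg: A = 140 × 28 = 3920.00, centroid at (96.00, 14.00).
ΣA = 8470.00 cm²
ΣAx_c = (4550.00)(13.00) + (3920.00)(96.00) = 435470.00 cm³
ΣAy_c = (4550.00)(87.50) + (3920.00)(14.00) = 453005.00 cm³
x_c = 435470.00 / 8470.00 = 51.41 cm
y_c = 453005.00 / 8470.00 = 53.48 cm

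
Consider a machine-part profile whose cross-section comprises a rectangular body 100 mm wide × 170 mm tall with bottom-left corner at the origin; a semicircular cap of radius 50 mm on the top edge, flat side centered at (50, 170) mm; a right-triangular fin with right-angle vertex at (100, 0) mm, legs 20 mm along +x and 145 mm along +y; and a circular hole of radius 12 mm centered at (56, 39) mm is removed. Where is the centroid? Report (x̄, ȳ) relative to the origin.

rectangular body: A = 100 × 170 = 17000.00, centroid at (50.00, 85.00).
semicircular top: A = ½π·50² = 3926.99, centroid at (50.00, 191.22).
triangular fin: A = ½·20·145 = 1450.00, centroid at (106.67, 48.33).
hole: A = −π·12² = -452.39, centroid at (56.00, 39.00).
ΣA = 21924.60 mm², ΣAx̄ = 1175682.40 mm³, ΣAȳ = 2248361.92 mm³.
x̄ = 1175682.40/21924.60 = 53.62 mm; ȳ = 2248361.92/21924.60 = 102.55 mm.

x̄ = 53.62 mm, ȳ = 102.55 mm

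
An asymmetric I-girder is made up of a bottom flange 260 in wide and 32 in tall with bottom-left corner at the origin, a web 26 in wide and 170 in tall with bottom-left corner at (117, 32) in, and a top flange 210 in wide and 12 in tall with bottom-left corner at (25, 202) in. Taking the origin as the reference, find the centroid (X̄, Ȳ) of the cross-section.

X̄ = 130.00 in, Ȳ = 76.96 in

bottom flange: A = 260 × 32 = 8320.00, centroid at (130.00, 16.00).
web: A = 26 × 170 = 4420.00, centroid at (130.00, 117.00).
top flange: A = 210 × 12 = 2520.00, centroid at (130.00, 208.00).
ΣA = 15260.00 in²
ΣAX̄ = (8320.00)(130.00) + (4420.00)(130.00) + (2520.00)(130.00) = 1983800.00 in³
ΣAȲ = (8320.00)(16.00) + (4420.00)(117.00) + (2520.00)(208.00) = 1174420.00 in³
X̄ = 1983800.00 / 15260.00 = 130.00 in
Ȳ = 1174420.00 / 15260.00 = 76.96 in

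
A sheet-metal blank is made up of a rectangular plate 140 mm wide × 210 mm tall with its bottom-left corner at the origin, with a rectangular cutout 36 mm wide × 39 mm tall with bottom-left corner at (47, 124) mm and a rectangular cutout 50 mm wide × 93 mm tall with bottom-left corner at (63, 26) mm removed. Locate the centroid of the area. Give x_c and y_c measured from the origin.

Part | A | x̄ᵢ | ȳᵢ | A·x̄ᵢ | A·ȳᵢ
plate | 29400.00 | 70.00 | 105.00 | 2058000.00 | 3087000.00
hole 1 | -1404.00 | 65.00 | 143.50 | -91260.00 | -201474.00
hole 2 | -4650.00 | 88.00 | 72.50 | -409200.00 | -337125.00
Σ | 23346.00 |  |  | 1557540.00 | 2548401.00
x_c = 1557540.00 / 23346.00 = 66.72 mm
y_c = 2548401.00 / 23346.00 = 109.16 mm

x_c = 66.72 mm, y_c = 109.16 mm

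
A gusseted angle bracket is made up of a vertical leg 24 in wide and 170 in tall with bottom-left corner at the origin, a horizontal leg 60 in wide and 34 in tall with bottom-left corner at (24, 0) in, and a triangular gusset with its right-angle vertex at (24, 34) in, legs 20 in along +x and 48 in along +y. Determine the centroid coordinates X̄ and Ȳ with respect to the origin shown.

vertical leg: A = 24 × 170 = 4080.00, centroid at (12.00, 85.00).
horizontal leg: A = 60 × 34 = 2040.00, centroid at (54.00, 17.00).
gusset: A = ½·20·48 = 480.00, centroid at (30.67, 50.00).
ΣA = 6600.00 in²
ΣAX̄ = (4080.00)(12.00) + (2040.00)(54.00) + (480.00)(30.67) = 173840.00 in³
ΣAȲ = (4080.00)(85.00) + (2040.00)(17.00) + (480.00)(50.00) = 405480.00 in³
X̄ = 173840.00 / 6600.00 = 26.34 in
Ȳ = 405480.00 / 6600.00 = 61.44 in

X̄ = 26.34 in, Ȳ = 61.44 in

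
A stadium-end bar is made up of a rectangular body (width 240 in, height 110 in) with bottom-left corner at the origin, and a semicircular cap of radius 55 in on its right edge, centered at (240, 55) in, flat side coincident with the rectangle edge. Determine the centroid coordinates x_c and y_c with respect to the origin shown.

Part | A | x̄ᵢ | ȳᵢ | A·x̄ᵢ | A·ȳᵢ
rectangular body | 26400.00 | 120.00 | 55.00 | 3168000.00 | 1452000.00
semicircular end | 4751.66 | 263.34 | 55.00 | 1251314.80 | 261341.24
Σ | 31151.66 |  |  | 4419314.80 | 1713341.24
x_c = 4419314.80 / 31151.66 = 141.86 in
y_c = 1713341.24 / 31151.66 = 55.00 in

x_c = 141.86 in, y_c = 55.00 in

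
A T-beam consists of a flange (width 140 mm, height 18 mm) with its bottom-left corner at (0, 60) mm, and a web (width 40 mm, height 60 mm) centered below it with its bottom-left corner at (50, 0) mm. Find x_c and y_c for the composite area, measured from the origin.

x_c = 70.00 mm, y_c = 49.98 mm

web: A = 40 × 60 = 2400.00, centroid at (70.00, 30.00).
flange: A = 140 × 18 = 2520.00, centroid at (70.00, 69.00).
ΣA = 4920.00 mm²
ΣAx_c = (2400.00)(70.00) + (2520.00)(70.00) = 344400.00 mm³
ΣAy_c = (2400.00)(30.00) + (2520.00)(69.00) = 245880.00 mm³
x_c = 344400.00 / 4920.00 = 70.00 mm
y_c = 245880.00 / 4920.00 = 49.98 mm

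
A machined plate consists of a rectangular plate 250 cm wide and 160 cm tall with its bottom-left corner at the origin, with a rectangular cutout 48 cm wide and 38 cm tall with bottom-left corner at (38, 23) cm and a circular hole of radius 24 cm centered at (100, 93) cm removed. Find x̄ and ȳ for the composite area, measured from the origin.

x̄ = 129.40 cm, ȳ = 81.26 cm

plate: A = 250 × 160 = 40000.00, centroid at (125.00, 80.00).
hole 1: A = −(48 × 38) = -1824.00, centroid at (62.00, 42.00).
hole 2: A = −π·24² = -1809.56, centroid at (100.00, 93.00).
ΣA = 36366.44 cm², ΣAx̄ = 4705956.26 cm³, ΣAȳ = 2955103.16 cm³.
x̄ = 4705956.26/36366.44 = 129.40 cm; ȳ = 2955103.16/36366.44 = 81.26 cm.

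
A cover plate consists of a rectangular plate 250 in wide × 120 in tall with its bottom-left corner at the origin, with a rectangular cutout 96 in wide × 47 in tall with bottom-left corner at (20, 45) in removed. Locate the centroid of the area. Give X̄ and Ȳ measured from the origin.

Part | A | x̄ᵢ | ȳᵢ | A·x̄ᵢ | A·ȳᵢ
plate | 30000.00 | 125.00 | 60.00 | 3750000.00 | 1800000.00
hole | -4512.00 | 68.00 | 68.50 | -306816.00 | -309072.00
Σ | 25488.00 |  |  | 3443184.00 | 1490928.00
X̄ = 3443184.00 / 25488.00 = 135.09 in
Ȳ = 1490928.00 / 25488.00 = 58.50 in

X̄ = 135.09 in, Ȳ = 58.50 in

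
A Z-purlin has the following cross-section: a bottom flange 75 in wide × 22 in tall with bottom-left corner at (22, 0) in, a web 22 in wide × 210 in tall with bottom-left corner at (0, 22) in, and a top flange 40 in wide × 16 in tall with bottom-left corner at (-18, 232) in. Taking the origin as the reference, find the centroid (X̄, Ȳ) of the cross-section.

bottom flange: A = 75 × 22 = 1650.00, centroid at (59.50, 11.00).
web: A = 22 × 210 = 4620.00, centroid at (11.00, 127.00).
top flange: A = 40 × 16 = 640.00, centroid at (2.00, 240.00).
ΣA = 6910.00 in², ΣAX̄ = 150275.00 in³, ΣAȲ = 758490.00 in³.
X̄ = 150275.00/6910.00 = 21.75 in; Ȳ = 758490.00/6910.00 = 109.77 in.

X̄ = 21.75 in, Ȳ = 109.77 in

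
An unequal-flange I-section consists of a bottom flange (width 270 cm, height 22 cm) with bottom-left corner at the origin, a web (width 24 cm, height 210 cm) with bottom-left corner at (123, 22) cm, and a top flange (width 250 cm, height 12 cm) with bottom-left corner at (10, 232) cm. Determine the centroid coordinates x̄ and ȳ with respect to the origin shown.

x̄ = 135.00 cm, ȳ = 101.53 cm

bottom flange: A = 270 × 22 = 5940.00, centroid at (135.00, 11.00).
web: A = 24 × 210 = 5040.00, centroid at (135.00, 127.00).
top flange: A = 250 × 12 = 3000.00, centroid at (135.00, 238.00).
ΣA = 13980.00 cm²
ΣAx̄ = (5940.00)(135.00) + (5040.00)(135.00) + (3000.00)(135.00) = 1887300.00 cm³
ΣAȳ = (5940.00)(11.00) + (5040.00)(127.00) + (3000.00)(238.00) = 1419420.00 cm³
x̄ = 1887300.00 / 13980.00 = 135.00 cm
ȳ = 1419420.00 / 13980.00 = 101.53 cm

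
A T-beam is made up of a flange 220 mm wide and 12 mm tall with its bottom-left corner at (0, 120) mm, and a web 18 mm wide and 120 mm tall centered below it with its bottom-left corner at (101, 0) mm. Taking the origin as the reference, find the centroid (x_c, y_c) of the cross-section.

web: A = 18 × 120 = 2160.00, centroid at (110.00, 60.00).
flange: A = 220 × 12 = 2640.00, centroid at (110.00, 126.00).
ΣA = 4800.00 mm²
ΣAx_c = (2160.00)(110.00) + (2640.00)(110.00) = 528000.00 mm³
ΣAy_c = (2160.00)(60.00) + (2640.00)(126.00) = 462240.00 mm³
x_c = 528000.00 / 4800.00 = 110.00 mm
y_c = 462240.00 / 4800.00 = 96.30 mm

x_c = 110.00 mm, y_c = 96.30 mm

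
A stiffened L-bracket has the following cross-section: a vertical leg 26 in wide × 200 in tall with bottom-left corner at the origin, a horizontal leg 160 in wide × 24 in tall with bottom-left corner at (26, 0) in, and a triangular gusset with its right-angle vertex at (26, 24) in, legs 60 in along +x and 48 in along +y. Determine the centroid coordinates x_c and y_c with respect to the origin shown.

x_c = 51.61 in, y_c = 59.51 in

vertical leg: A = 26 × 200 = 5200.00, centroid at (13.00, 100.00).
horizontal leg: A = 160 × 24 = 3840.00, centroid at (106.00, 12.00).
gusset: A = ½·60·48 = 1440.00, centroid at (46.00, 40.00).
ΣA = 10480.00 in², ΣAx_c = 540880.00 in³, ΣAy_c = 623680.00 in³.
x_c = 540880.00/10480.00 = 51.61 in; y_c = 623680.00/10480.00 = 59.51 in.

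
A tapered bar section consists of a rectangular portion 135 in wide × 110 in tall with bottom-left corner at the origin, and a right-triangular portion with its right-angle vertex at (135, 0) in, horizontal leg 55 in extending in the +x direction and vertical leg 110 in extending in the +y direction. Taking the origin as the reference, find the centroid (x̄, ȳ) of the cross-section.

rectangular portion: A = 135 × 110 = 14850.00, centroid at (67.50, 55.00).
triangular portion: A = ½·55·110 = 3025.00, centroid at (153.33, 36.67).
ΣA = 17875.00 in²
ΣAx̄ = (14850.00)(67.50) + (3025.00)(153.33) = 1466208.33 in³
ΣAȳ = (14850.00)(55.00) + (3025.00)(36.67) = 927666.67 in³
x̄ = 1466208.33 / 17875.00 = 82.03 in
ȳ = 927666.67 / 17875.00 = 51.90 in

x̄ = 82.03 in, ȳ = 51.90 in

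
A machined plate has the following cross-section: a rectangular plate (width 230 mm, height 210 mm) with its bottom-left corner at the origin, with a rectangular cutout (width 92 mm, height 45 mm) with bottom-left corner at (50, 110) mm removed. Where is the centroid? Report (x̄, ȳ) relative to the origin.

Part | A | x̄ᵢ | ȳᵢ | A·x̄ᵢ | A·ȳᵢ
plate | 48300.00 | 115.00 | 105.00 | 5554500.00 | 5071500.00
hole | -4140.00 | 96.00 | 132.50 | -397440.00 | -548550.00
Σ | 44160.00 |  |  | 5157060.00 | 4522950.00
x̄ = 5157060.00 / 44160.00 = 116.78 mm
ȳ = 4522950.00 / 44160.00 = 102.42 mm

x̄ = 116.78 mm, ȳ = 102.42 mm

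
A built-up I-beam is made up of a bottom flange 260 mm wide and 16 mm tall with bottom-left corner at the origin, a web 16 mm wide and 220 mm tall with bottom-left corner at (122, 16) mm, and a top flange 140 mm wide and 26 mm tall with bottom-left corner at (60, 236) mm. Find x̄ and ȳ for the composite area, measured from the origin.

Part | A | x̄ᵢ | ȳᵢ | A·x̄ᵢ | A·ȳᵢ
bottom flange | 4160.00 | 130.00 | 8.00 | 540800.00 | 33280.00
web | 3520.00 | 130.00 | 126.00 | 457600.00 | 443520.00
top flange | 3640.00 | 130.00 | 249.00 | 473200.00 | 906360.00
Σ | 11320.00 |  |  | 1471600.00 | 1383160.00
x̄ = 1471600.00 / 11320.00 = 130.00 mm
ȳ = 1383160.00 / 11320.00 = 122.19 mm

x̄ = 130.00 mm, ȳ = 122.19 mm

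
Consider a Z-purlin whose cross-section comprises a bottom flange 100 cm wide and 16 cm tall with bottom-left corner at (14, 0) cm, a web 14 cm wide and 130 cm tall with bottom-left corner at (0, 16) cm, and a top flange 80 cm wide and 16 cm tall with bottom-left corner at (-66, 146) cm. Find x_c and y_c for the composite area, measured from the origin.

x_c = 17.42 cm, y_c = 76.03 cm

bottom flange: A = 100 × 16 = 1600.00, centroid at (64.00, 8.00).
web: A = 14 × 130 = 1820.00, centroid at (7.00, 81.00).
top flange: A = 80 × 16 = 1280.00, centroid at (-26.00, 154.00).
ΣA = 4700.00 cm²
ΣAx_c = (1600.00)(64.00) + (1820.00)(7.00) + (1280.00)(-26.00) = 81860.00 cm³
ΣAy_c = (1600.00)(8.00) + (1820.00)(81.00) + (1280.00)(154.00) = 357340.00 cm³
x_c = 81860.00 / 4700.00 = 17.42 cm
y_c = 357340.00 / 4700.00 = 76.03 cm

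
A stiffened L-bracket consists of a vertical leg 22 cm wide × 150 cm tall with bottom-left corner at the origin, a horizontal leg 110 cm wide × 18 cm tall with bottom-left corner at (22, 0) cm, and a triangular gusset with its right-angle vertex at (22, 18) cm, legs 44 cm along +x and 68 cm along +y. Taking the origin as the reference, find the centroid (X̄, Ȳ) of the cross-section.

vertical leg: A = 22 × 150 = 3300.00, centroid at (11.00, 75.00).
horizontal leg: A = 110 × 18 = 1980.00, centroid at (77.00, 9.00).
gusset: A = ½·44·68 = 1496.00, centroid at (36.67, 40.67).
ΣA = 6776.00 cm²
ΣAX̄ = (3300.00)(11.00) + (1980.00)(77.00) + (1496.00)(36.67) = 243613.33 cm³
ΣAȲ = (3300.00)(75.00) + (1980.00)(9.00) + (1496.00)(40.67) = 326157.33 cm³
X̄ = 243613.33 / 6776.00 = 35.95 cm
Ȳ = 326157.33 / 6776.00 = 48.13 cm

X̄ = 35.95 cm, Ȳ = 48.13 cm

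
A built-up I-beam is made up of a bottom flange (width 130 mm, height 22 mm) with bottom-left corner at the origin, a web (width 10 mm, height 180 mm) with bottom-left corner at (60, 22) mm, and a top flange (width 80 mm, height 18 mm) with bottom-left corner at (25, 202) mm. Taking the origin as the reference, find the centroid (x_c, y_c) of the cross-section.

x_c = 65.00 mm, y_c = 88.02 mm

bottom flange: A = 130 × 22 = 2860.00, centroid at (65.00, 11.00).
web: A = 10 × 180 = 1800.00, centroid at (65.00, 112.00).
top flange: A = 80 × 18 = 1440.00, centroid at (65.00, 211.00).
ΣA = 6100.00 mm², ΣAx_c = 396500.00 mm³, ΣAy_c = 536900.00 mm³.
x_c = 396500.00/6100.00 = 65.00 mm; y_c = 536900.00/6100.00 = 88.02 mm.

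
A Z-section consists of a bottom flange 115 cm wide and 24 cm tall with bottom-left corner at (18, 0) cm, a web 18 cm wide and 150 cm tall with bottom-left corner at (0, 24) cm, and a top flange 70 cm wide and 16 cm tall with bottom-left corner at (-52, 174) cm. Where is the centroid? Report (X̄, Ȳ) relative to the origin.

X̄ = 32.47 cm, Ȳ = 76.64 cm

bottom flange: A = 115 × 24 = 2760.00, centroid at (75.50, 12.00).
web: A = 18 × 150 = 2700.00, centroid at (9.00, 99.00).
top flange: A = 70 × 16 = 1120.00, centroid at (-17.00, 182.00).
ΣA = 6580.00 cm², ΣAX̄ = 213640.00 cm³, ΣAȲ = 504260.00 cm³.
X̄ = 213640.00/6580.00 = 32.47 cm; Ȳ = 504260.00/6580.00 = 76.64 cm.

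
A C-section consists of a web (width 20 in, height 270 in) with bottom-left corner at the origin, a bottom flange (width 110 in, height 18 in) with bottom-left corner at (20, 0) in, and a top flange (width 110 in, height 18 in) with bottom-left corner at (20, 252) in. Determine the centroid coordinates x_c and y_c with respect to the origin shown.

x_c = 37.50 in, y_c = 135.00 in

web: A = 20 × 270 = 5400.00, centroid at (10.00, 135.00).
bottom flange: A = 110 × 18 = 1980.00, centroid at (75.00, 9.00).
top flange: A = 110 × 18 = 1980.00, centroid at (75.00, 261.00).
ΣA = 9360.00 in², ΣAx_c = 351000.00 in³, ΣAy_c = 1263600.00 in³.
x_c = 351000.00/9360.00 = 37.50 in; y_c = 1263600.00/9360.00 = 135.00 in.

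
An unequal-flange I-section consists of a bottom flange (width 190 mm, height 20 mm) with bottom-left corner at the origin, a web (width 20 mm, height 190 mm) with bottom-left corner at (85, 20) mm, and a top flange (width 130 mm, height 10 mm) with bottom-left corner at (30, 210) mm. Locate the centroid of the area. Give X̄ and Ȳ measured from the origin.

X̄ = 95.00 mm, Ȳ = 84.78 mm

bottom flange: A = 190 × 20 = 3800.00, centroid at (95.00, 10.00).
web: A = 20 × 190 = 3800.00, centroid at (95.00, 115.00).
top flange: A = 130 × 10 = 1300.00, centroid at (95.00, 215.00).
ΣA = 8900.00 mm², ΣAX̄ = 845500.00 mm³, ΣAȲ = 754500.00 mm³.
X̄ = 845500.00/8900.00 = 95.00 mm; Ȳ = 754500.00/8900.00 = 84.78 mm.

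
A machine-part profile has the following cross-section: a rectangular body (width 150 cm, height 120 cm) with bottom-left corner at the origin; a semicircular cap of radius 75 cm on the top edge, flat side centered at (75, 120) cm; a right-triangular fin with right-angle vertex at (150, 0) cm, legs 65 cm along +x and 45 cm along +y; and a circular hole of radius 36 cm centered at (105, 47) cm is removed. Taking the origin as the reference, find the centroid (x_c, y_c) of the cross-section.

rectangular body: A = 150 × 120 = 18000.00, centroid at (75.00, 60.00).
semicircular top: A = ½π·75² = 8835.73, centroid at (75.00, 151.83).
triangular fin: A = ½·65·45 = 1462.50, centroid at (171.67, 15.00).
hole: A = −π·36² = -4071.50, centroid at (105.00, 47.00).
ΣA = 24226.73 cm²
ΣAx_c = (18000.00)(75.00) + (8835.73)(75.00) + (1462.50)(171.67) + (-4071.50)(105.00) = 1836234.27 cm³
ΣAy_c = (18000.00)(60.00) + (8835.73)(151.83) + (1462.50)(15.00) + (-4071.50)(47.00) = 2252114.33 cm³
x_c = 1836234.27 / 24226.73 = 75.79 cm
y_c = 2252114.33 / 24226.73 = 92.96 cm

x_c = 75.79 cm, y_c = 92.96 cm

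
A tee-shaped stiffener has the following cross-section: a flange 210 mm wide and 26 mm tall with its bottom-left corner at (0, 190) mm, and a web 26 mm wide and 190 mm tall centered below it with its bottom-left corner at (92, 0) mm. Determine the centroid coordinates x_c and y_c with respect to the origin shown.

web: A = 26 × 190 = 4940.00, centroid at (105.00, 95.00).
flange: A = 210 × 26 = 5460.00, centroid at (105.00, 203.00).
ΣA = 10400.00 mm², ΣAx_c = 1092000.00 mm³, ΣAy_c = 1577680.00 mm³.
x_c = 1092000.00/10400.00 = 105.00 mm; y_c = 1577680.00/10400.00 = 151.70 mm.

x_c = 105.00 mm, y_c = 151.70 mm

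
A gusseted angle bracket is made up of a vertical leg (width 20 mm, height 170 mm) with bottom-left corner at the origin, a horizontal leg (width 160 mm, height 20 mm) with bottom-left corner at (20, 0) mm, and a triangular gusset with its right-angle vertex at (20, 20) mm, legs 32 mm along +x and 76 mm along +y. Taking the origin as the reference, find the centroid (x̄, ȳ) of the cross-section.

Part | A | x̄ᵢ | ȳᵢ | A·x̄ᵢ | A·ȳᵢ
vertical leg | 3400.00 | 10.00 | 85.00 | 34000.00 | 289000.00
horizontal leg | 3200.00 | 100.00 | 10.00 | 320000.00 | 32000.00
gusset | 1216.00 | 30.67 | 45.33 | 37290.67 | 55125.33
Σ | 7816.00 |  |  | 391290.67 | 376125.33
x̄ = 391290.67 / 7816.00 = 50.06 mm
ȳ = 376125.33 / 7816.00 = 48.12 mm

x̄ = 50.06 mm, ȳ = 48.12 mm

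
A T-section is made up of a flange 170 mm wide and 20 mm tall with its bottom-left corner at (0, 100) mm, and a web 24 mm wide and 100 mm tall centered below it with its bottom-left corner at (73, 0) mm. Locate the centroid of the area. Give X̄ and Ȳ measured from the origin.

X̄ = 85.00 mm, Ȳ = 85.17 mm

Part | A | x̄ᵢ | ȳᵢ | A·x̄ᵢ | A·ȳᵢ
web | 2400.00 | 85.00 | 50.00 | 204000.00 | 120000.00
flange | 3400.00 | 85.00 | 110.00 | 289000.00 | 374000.00
Σ | 5800.00 |  |  | 493000.00 | 494000.00
X̄ = 493000.00 / 5800.00 = 85.00 mm
Ȳ = 494000.00 / 5800.00 = 85.17 mm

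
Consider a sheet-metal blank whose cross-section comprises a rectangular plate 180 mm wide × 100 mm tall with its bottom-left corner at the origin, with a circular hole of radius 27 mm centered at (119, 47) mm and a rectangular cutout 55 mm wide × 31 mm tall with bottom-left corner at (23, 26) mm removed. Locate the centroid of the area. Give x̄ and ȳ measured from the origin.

x̄ = 90.07 mm, ȳ = 51.53 mm

Part | A | x̄ᵢ | ȳᵢ | A·x̄ᵢ | A·ȳᵢ
plate | 18000.00 | 90.00 | 50.00 | 1620000.00 | 900000.00
hole 1 | -2290.22 | 119.00 | 47.00 | -272536.30 | -107640.39
hole 2 | -1705.00 | 50.50 | 41.50 | -86102.50 | -70757.50
Σ | 14004.78 |  |  | 1261361.20 | 721602.11
x̄ = 1261361.20 / 14004.78 = 90.07 mm
ȳ = 721602.11 / 14004.78 = 51.53 mm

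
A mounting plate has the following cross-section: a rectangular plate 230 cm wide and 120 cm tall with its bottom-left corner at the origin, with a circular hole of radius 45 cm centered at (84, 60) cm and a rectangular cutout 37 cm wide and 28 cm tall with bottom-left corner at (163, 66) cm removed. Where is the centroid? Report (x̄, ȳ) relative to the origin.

plate: A = 230 × 120 = 27600.00, centroid at (115.00, 60.00).
hole 1: A = −π·45² = -6361.73, centroid at (84.00, 60.00).
hole 2: A = −(37 × 28) = -1036.00, centroid at (181.50, 80.00).
ΣA = 20202.27 cm², ΣAx̄ = 2451581.09 cm³, ΣAȳ = 1191416.49 cm³.
x̄ = 2451581.09/20202.27 = 121.35 cm; ȳ = 1191416.49/20202.27 = 58.97 cm.

x̄ = 121.35 cm, ȳ = 58.97 cm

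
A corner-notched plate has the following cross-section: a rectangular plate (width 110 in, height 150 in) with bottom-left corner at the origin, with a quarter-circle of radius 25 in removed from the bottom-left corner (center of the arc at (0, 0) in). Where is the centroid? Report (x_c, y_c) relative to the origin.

Part | A | x̄ᵢ | ȳᵢ | A·x̄ᵢ | A·ȳᵢ
plate | 16500.00 | 55.00 | 75.00 | 907500.00 | 1237500.00
removed quarter-circle | -490.87 | 10.61 | 10.61 | -5208.33 | -5208.33
Σ | 16009.13 |  |  | 902291.67 | 1232291.67
x_c = 902291.67 / 16009.13 = 56.36 in
y_c = 1232291.67 / 16009.13 = 76.97 in

x_c = 56.36 in, y_c = 76.97 in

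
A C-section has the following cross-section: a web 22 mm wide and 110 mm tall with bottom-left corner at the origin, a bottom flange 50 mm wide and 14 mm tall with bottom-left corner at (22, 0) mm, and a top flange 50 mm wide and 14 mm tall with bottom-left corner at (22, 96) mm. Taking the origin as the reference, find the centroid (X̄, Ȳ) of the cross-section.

X̄ = 24.19 mm, Ȳ = 55.00 mm

web: A = 22 × 110 = 2420.00, centroid at (11.00, 55.00).
bottom flange: A = 50 × 14 = 700.00, centroid at (47.00, 7.00).
top flange: A = 50 × 14 = 700.00, centroid at (47.00, 103.00).
ΣA = 3820.00 mm², ΣAX̄ = 92420.00 mm³, ΣAȲ = 210100.00 mm³.
X̄ = 92420.00/3820.00 = 24.19 mm; Ȳ = 210100.00/3820.00 = 55.00 mm.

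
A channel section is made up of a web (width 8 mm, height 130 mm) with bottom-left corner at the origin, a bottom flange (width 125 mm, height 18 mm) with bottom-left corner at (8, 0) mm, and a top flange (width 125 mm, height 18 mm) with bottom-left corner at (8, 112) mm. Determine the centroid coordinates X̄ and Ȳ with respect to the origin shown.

X̄ = 58.02 mm, Ȳ = 65.00 mm

web: A = 8 × 130 = 1040.00, centroid at (4.00, 65.00).
bottom flange: A = 125 × 18 = 2250.00, centroid at (70.50, 9.00).
top flange: A = 125 × 18 = 2250.00, centroid at (70.50, 121.00).
ΣA = 5540.00 mm², ΣAX̄ = 321410.00 mm³, ΣAȲ = 360100.00 mm³.
X̄ = 321410.00/5540.00 = 58.02 mm; Ȳ = 360100.00/5540.00 = 65.00 mm.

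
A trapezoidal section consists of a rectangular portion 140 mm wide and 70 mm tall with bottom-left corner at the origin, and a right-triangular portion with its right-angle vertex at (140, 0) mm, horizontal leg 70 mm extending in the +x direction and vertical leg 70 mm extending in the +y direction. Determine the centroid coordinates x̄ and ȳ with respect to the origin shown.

x̄ = 88.67 mm, ȳ = 32.67 mm

rectangular portion: A = 140 × 70 = 9800.00, centroid at (70.00, 35.00).
triangular portion: A = ½·70·70 = 2450.00, centroid at (163.33, 23.33).
ΣA = 12250.00 mm²
ΣAx̄ = (9800.00)(70.00) + (2450.00)(163.33) = 1086166.67 mm³
ΣAȳ = (9800.00)(35.00) + (2450.00)(23.33) = 400166.67 mm³
x̄ = 1086166.67 / 12250.00 = 88.67 mm
ȳ = 400166.67 / 12250.00 = 32.67 mm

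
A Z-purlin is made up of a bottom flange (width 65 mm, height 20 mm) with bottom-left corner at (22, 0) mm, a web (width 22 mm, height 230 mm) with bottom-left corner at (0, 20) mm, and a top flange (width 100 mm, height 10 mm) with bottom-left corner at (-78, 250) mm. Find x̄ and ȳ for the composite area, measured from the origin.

x̄ = 13.38 mm, ȳ = 129.23 mm

Part | A | x̄ᵢ | ȳᵢ | A·x̄ᵢ | A·ȳᵢ
bottom flange | 1300.00 | 54.50 | 10.00 | 70850.00 | 13000.00
web | 5060.00 | 11.00 | 135.00 | 55660.00 | 683100.00
top flange | 1000.00 | -28.00 | 255.00 | -28000.00 | 255000.00
Σ | 7360.00 |  |  | 98510.00 | 951100.00
x̄ = 98510.00 / 7360.00 = 13.38 mm
ȳ = 951100.00 / 7360.00 = 129.23 mm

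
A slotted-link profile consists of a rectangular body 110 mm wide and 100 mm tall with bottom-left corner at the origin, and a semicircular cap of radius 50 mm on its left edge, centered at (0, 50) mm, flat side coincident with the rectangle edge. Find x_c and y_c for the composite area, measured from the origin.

rectangular body: A = 110 × 100 = 11000.00, centroid at (55.00, 50.00).
semicircular end: A = ½π·50² = 3926.99, centroid at (-21.22, 50.00).
ΣA = 14926.99 mm², ΣAx_c = 521666.67 mm³, ΣAy_c = 746349.54 mm³.
x_c = 521666.67/14926.99 = 34.95 mm; y_c = 746349.54/14926.99 = 50.00 mm.

x_c = 34.95 mm, y_c = 50.00 mm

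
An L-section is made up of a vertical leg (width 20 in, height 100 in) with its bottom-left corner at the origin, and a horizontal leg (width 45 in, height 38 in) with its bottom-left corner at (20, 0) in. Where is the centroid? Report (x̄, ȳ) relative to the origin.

Part | A | x̄ᵢ | ȳᵢ | A·x̄ᵢ | A·ȳᵢ
vertical leg | 2000.00 | 10.00 | 50.00 | 20000.00 | 100000.00
horizontal leg | 1710.00 | 42.50 | 19.00 | 72675.00 | 32490.00
Σ | 3710.00 |  |  | 92675.00 | 132490.00
x̄ = 92675.00 / 3710.00 = 24.98 in
ȳ = 132490.00 / 3710.00 = 35.71 in

x̄ = 24.98 in, ȳ = 35.71 in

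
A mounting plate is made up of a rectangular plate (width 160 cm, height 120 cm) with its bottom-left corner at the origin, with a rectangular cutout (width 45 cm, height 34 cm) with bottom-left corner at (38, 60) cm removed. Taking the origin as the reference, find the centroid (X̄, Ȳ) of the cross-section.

X̄ = 81.69 cm, Ȳ = 58.53 cm

plate: A = 160 × 120 = 19200.00, centroid at (80.00, 60.00).
hole: A = −(45 × 34) = -1530.00, centroid at (60.50, 77.00).
ΣA = 17670.00 cm², ΣAX̄ = 1443435.00 cm³, ΣAȲ = 1034190.00 cm³.
X̄ = 1443435.00/17670.00 = 81.69 cm; Ȳ = 1034190.00/17670.00 = 58.53 cm.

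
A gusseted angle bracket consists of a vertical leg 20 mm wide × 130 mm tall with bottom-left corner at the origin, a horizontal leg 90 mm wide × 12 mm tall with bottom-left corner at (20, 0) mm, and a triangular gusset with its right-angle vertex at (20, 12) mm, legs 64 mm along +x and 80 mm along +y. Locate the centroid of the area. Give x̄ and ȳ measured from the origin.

x̄ = 32.37 mm, ȳ = 43.99 mm

vertical leg: A = 20 × 130 = 2600.00, centroid at (10.00, 65.00).
horizontal leg: A = 90 × 12 = 1080.00, centroid at (65.00, 6.00).
gusset: A = ½·64·80 = 2560.00, centroid at (41.33, 38.67).
ΣA = 6240.00 mm²
ΣAx̄ = (2600.00)(10.00) + (1080.00)(65.00) + (2560.00)(41.33) = 202013.33 mm³
ΣAȳ = (2600.00)(65.00) + (1080.00)(6.00) + (2560.00)(38.67) = 274466.67 mm³
x̄ = 202013.33 / 6240.00 = 32.37 mm
ȳ = 274466.67 / 6240.00 = 43.99 mm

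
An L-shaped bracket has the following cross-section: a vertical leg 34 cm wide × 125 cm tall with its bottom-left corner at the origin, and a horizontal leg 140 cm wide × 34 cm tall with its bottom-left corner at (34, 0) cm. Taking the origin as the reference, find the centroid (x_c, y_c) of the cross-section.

Part | A | x̄ᵢ | ȳᵢ | A·x̄ᵢ | A·ȳᵢ
vertical leg | 4250.00 | 17.00 | 62.50 | 72250.00 | 265625.00
horizontal leg | 4760.00 | 104.00 | 17.00 | 495040.00 | 80920.00
Σ | 9010.00 |  |  | 567290.00 | 346545.00
x_c = 567290.00 / 9010.00 = 62.96 cm
y_c = 346545.00 / 9010.00 = 38.46 cm

x_c = 62.96 cm, y_c = 38.46 cm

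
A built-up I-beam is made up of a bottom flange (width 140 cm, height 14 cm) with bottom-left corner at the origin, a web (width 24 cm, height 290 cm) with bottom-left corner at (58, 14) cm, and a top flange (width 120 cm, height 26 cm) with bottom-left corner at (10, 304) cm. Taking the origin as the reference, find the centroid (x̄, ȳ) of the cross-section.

x̄ = 70.00 cm, ȳ = 175.20 cm

Part | A | x̄ᵢ | ȳᵢ | A·x̄ᵢ | A·ȳᵢ
bottom flange | 1960.00 | 70.00 | 7.00 | 137200.00 | 13720.00
web | 6960.00 | 70.00 | 159.00 | 487200.00 | 1106640.00
top flange | 3120.00 | 70.00 | 317.00 | 218400.00 | 989040.00
Σ | 12040.00 |  |  | 842800.00 | 2109400.00
x̄ = 842800.00 / 12040.00 = 70.00 cm
ȳ = 2109400.00 / 12040.00 = 175.20 cm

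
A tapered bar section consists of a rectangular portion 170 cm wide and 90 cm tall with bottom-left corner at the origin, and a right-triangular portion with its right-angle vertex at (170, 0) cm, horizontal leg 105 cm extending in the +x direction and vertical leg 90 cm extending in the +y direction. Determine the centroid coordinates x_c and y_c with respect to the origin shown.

x_c = 113.31 cm, y_c = 41.46 cm

rectangular portion: A = 170 × 90 = 15300.00, centroid at (85.00, 45.00).
triangular portion: A = ½·105·90 = 4725.00, centroid at (205.00, 30.00).
ΣA = 20025.00 cm², ΣAx_c = 2269125.00 cm³, ΣAy_c = 830250.00 cm³.
x_c = 2269125.00/20025.00 = 113.31 cm; y_c = 830250.00/20025.00 = 41.46 cm.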